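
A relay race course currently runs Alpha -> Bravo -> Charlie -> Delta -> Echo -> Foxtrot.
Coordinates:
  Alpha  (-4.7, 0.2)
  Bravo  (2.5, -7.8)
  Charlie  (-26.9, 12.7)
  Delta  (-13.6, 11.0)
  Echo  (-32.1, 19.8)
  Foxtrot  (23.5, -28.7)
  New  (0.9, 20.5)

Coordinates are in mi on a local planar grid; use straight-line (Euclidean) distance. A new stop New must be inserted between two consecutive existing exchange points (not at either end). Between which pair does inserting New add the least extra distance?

Added distance for inserting New between each consecutive pair:
Alpha–Bravo: 38.6 mi
Bravo–Charlie: 21.4 mi
Charlie–Delta: 32.8 mi
Delta–Echo: 29.9 mi
Echo–Foxtrot: 13.4 mi
Smallest added distance is 13.4 mi, inserting between Echo and Foxtrot.

between Echo and Foxtrot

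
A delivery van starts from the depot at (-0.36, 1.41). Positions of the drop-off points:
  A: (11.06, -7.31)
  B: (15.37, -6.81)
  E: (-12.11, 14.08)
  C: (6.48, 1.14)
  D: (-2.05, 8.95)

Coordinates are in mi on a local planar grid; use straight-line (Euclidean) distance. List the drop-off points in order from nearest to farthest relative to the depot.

Distances from the depot:
C (6.48, 1.14): 6.8 mi
D (-2.05, 8.95): 7.7 mi
A (11.06, -7.31): 14.4 mi
E (-12.11, 14.08): 17.3 mi
B (15.37, -6.81): 17.7 mi

C, D, A, E, B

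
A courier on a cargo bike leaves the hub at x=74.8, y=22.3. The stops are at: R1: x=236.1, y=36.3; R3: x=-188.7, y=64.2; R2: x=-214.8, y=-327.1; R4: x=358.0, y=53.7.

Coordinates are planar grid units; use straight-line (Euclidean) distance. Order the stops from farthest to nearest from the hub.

Distances from the hub:
R2 x=-214.8, y=-327.1: 453.8
R4 x=358.0, y=53.7: 284.9
R3 x=-188.7, y=64.2: 266.8
R1 x=236.1, y=36.3: 161.9

R2, R4, R3, R1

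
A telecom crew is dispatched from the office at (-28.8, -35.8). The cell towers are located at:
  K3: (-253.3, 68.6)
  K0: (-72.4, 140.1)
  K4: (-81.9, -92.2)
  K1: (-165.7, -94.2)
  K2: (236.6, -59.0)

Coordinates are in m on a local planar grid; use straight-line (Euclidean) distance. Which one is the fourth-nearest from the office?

Distance to each, sorted:
K4: 77.5 m
K1: 148.8 m
K0: 181.2 m
K3: 247.6 m
K2: 266.4 m
The fourth-nearest is K3 at 247.6 m.

K3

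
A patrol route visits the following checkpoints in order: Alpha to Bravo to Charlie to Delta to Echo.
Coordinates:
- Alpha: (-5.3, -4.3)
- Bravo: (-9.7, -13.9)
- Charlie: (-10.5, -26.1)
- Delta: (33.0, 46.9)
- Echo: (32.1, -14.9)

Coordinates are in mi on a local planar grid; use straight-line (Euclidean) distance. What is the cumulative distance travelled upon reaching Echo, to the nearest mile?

170 mi

Leg distances:
Alpha→Bravo: 10.6 mi  (cumulative 10.6 mi)
Bravo→Charlie: 12.2 mi  (cumulative 22.8 mi)
Charlie→Delta: 85.0 mi  (cumulative 107.8 mi)
Delta→Echo: 61.8 mi  (cumulative 169.6 mi)
Cumulative distance at Echo ≈ 170 mi.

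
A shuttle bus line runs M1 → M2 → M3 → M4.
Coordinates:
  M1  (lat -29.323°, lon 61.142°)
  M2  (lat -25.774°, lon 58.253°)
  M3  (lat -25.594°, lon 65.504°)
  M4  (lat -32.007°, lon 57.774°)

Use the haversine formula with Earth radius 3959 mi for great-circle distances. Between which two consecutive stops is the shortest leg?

M1–M2

Leg distances:
M1→M2: 302.4 mi
M2→M3: 451.6 mi
M3→M4: 644.1 mi
The shortest leg is M1–M2 at 302.4 mi.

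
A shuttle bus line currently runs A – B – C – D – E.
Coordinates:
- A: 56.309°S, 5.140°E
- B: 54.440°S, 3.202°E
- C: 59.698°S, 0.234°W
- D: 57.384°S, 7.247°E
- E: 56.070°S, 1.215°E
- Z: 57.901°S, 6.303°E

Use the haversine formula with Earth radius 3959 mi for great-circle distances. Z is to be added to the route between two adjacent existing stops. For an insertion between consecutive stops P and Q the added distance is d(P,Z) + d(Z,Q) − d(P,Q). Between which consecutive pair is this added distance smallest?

Added distance for inserting Z between each consecutive pair:
A–B: 235.6 mi
B–C: 146.5 mi
C–D: 1.3 mi
D–E: 33.5 mi
Smallest added distance is 1.3 mi, inserting between C and D.

between C and D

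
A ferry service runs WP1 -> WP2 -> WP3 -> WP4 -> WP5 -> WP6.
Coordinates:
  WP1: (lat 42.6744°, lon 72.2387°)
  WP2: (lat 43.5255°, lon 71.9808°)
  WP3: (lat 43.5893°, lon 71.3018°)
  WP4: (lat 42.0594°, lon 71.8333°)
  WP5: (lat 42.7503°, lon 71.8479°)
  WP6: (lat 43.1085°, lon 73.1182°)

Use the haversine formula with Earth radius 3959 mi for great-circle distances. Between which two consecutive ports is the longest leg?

WP3–WP4

Leg distances:
WP1→WP2: 60.2 mi
WP2→WP3: 34.3 mi
WP3→WP4: 109.1 mi
WP4→WP5: 47.7 mi
WP5→WP6: 68.9 mi
The longest leg is WP3–WP4 at 109.1 mi.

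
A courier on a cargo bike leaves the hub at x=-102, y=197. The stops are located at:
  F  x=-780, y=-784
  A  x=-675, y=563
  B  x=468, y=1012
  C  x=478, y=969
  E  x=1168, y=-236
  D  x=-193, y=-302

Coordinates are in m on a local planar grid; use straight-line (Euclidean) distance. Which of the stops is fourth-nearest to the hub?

B

Distances from the hub (x=-102, y=197):
D: 507.2 m
A: 679.9 m
C: 965.6 m
B: 994.5 m
F: 1192.5 m
E: 1341.8 m
The fourth-nearest is B at 994.5 m.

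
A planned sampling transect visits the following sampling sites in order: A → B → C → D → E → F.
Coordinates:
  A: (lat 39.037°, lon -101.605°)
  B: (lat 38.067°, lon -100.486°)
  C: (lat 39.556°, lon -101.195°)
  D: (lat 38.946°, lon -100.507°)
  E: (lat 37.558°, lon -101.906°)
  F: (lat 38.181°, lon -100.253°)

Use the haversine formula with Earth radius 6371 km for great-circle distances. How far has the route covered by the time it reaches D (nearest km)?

Leg distances:
A→B: 145.3 km  (cumulative 145.3 km)
B→C: 176.6 km  (cumulative 321.9 km)
C→D: 90.1 km  (cumulative 411.9 km)
Cumulative distance at D ≈ 412 km.

412 km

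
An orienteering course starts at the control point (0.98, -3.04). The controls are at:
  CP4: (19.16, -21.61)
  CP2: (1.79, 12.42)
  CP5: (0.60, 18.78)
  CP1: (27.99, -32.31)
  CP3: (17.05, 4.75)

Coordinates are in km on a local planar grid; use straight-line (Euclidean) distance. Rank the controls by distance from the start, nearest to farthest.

Distance from the start at (0.98, -3.04) to each:
CP2 (1.79, 12.42): 15.5 km
CP3 (17.05, 4.75): 17.9 km
CP5 (0.60, 18.78): 21.8 km
CP4 (19.16, -21.61): 26.0 km
CP1 (27.99, -32.31): 39.8 km

CP2, CP3, CP5, CP4, CP1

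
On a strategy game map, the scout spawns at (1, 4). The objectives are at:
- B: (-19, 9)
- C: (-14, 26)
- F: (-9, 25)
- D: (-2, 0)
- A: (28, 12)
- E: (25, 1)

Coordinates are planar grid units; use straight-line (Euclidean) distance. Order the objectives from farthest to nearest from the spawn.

Distances from the spawn:
A (28, 12): 28.2
C (-14, 26): 26.6
E (25, 1): 24.2
F (-9, 25): 23.3
B (-19, 9): 20.6
D (-2, 0): 5.0

A, C, E, F, B, D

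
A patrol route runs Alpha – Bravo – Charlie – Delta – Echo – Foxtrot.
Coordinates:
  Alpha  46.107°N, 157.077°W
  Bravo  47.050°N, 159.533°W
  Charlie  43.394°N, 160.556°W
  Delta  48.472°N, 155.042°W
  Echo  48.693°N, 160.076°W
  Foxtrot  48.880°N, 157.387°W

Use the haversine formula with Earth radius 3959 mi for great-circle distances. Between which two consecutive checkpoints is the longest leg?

Charlie–Delta

Leg distances:
Alpha→Bravo: 133.6 mi
Bravo→Charlie: 257.5 mi
Charlie→Delta: 439.4 mi
Delta→Echo: 230.6 mi
Echo→Foxtrot: 123.1 mi
The longest leg is Charlie–Delta at 439.4 mi.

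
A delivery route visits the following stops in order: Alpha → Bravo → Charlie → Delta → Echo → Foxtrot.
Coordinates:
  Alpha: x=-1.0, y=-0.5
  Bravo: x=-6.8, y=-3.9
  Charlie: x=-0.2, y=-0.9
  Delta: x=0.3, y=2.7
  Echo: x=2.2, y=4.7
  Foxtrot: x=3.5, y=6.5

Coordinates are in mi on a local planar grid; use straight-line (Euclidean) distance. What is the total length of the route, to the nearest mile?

Leg distances:
Alpha→Bravo: 6.7 mi  (cumulative 6.7 mi)
Bravo→Charlie: 7.2 mi  (cumulative 14.0 mi)
Charlie→Delta: 3.6 mi  (cumulative 17.6 mi)
Delta→Echo: 2.8 mi  (cumulative 20.4 mi)
Echo→Foxtrot: 2.2 mi  (cumulative 22.6 mi)
Total route length ≈ 23 mi.

23 mi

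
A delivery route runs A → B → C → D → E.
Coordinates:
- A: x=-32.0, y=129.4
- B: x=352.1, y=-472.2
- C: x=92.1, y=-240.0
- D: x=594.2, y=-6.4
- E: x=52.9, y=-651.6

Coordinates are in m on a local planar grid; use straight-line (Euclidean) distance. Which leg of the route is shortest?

B–C

Leg distances:
A→B: 713.8 m
B→C: 348.6 m
C→D: 553.8 m
D→E: 842.2 m
The shortest leg is B–C at 348.6 m.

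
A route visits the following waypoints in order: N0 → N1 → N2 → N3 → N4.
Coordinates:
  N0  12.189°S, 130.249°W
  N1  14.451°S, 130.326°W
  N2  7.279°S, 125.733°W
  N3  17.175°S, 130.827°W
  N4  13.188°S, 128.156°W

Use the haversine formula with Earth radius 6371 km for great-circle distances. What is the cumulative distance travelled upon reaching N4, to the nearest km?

Leg distances:
N0→N1: 251.7 km  (cumulative 251.7 km)
N1→N2: 941.9 km  (cumulative 1193.6 km)
N2→N3: 1231.4 km  (cumulative 2425.0 km)
N3→N4: 527.9 km  (cumulative 2952.9 km)
Cumulative distance at N4 ≈ 2953 km.

2953 km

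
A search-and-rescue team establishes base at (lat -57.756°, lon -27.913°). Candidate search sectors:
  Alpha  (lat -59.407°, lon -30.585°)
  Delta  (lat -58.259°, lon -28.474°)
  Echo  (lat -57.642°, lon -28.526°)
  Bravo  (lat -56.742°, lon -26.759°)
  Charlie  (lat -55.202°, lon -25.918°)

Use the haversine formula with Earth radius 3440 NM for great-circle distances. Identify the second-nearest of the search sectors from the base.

Distance to each, sorted:
Echo: 20.8 NM
Delta: 35.1 NM
Bravo: 71.5 NM
Alpha: 129.7 NM
Charlie: 167.0 NM
The second-nearest is Delta at 35.1 NM.

Delta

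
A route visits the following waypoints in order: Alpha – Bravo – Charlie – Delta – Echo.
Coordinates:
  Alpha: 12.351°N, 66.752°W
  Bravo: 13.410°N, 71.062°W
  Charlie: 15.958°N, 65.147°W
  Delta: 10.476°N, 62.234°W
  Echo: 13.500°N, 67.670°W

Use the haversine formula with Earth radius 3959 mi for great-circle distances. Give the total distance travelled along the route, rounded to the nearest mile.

1581 mi

Leg distances:
Alpha→Bravo: 299.4 mi  (cumulative 299.4 mi)
Bravo→Charlie: 432.7 mi  (cumulative 732.1 mi)
Charlie→Delta: 426.4 mi  (cumulative 1158.6 mi)
Delta→Echo: 422.6 mi  (cumulative 1581.2 mi)
Total route length ≈ 1581 mi.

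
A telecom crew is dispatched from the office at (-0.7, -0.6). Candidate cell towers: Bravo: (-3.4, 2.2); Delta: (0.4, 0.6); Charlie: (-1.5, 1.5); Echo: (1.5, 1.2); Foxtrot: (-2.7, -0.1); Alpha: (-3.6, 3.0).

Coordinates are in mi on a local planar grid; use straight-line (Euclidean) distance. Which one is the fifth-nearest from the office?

Bravo

Distances from the office ((-0.7, -0.6)):
Delta: 1.6 mi
Foxtrot: 2.1 mi
Charlie: 2.2 mi
Echo: 2.8 mi
Bravo: 3.9 mi
Alpha: 4.6 mi
The fifth-nearest is Bravo at 3.9 mi.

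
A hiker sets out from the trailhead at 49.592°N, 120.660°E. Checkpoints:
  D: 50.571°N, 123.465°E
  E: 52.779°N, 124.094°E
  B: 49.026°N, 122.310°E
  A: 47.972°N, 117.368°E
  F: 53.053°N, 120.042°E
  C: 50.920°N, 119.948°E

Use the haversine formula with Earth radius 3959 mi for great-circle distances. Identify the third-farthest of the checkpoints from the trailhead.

Distances from the trailhead (49.592°N, 120.660°E):
E: 265.7 mi
F: 240.6 mi
A: 187.0 mi
D: 141.6 mi
C: 97.0 mi
B: 84.0 mi
The third-farthest is A at 187.0 mi.

A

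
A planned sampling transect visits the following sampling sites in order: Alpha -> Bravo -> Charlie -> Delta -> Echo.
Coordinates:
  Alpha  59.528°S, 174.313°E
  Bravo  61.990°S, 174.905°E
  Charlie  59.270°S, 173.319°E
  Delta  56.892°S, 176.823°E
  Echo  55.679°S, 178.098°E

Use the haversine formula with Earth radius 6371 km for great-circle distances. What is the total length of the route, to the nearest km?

Leg distances:
Alpha→Bravo: 275.6 km  (cumulative 275.6 km)
Bravo→Charlie: 314.6 km  (cumulative 590.2 km)
Charlie→Delta: 335.1 km  (cumulative 925.3 km)
Delta→Echo: 156.2 km  (cumulative 1081.4 km)
Total route length ≈ 1081 km.

1081 km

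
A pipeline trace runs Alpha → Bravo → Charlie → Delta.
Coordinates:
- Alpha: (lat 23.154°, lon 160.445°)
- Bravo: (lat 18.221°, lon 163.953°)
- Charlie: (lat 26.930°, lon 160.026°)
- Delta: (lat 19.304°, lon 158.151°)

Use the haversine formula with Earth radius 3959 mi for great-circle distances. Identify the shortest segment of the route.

Leg distances:
Alpha→Bravo: 409.3 mi
Bravo→Charlie: 651.7 mi
Charlie→Delta: 540.2 mi
The shortest leg is Alpha–Bravo at 409.3 mi.

Alpha–Bravo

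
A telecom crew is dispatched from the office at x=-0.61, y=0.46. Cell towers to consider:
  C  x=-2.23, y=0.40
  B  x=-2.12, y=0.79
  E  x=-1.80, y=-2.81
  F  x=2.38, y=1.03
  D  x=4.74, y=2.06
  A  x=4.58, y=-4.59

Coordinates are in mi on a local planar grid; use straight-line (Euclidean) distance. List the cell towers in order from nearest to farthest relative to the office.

Distances from the office:
B x=-2.12, y=0.79: 1.5 mi
C x=-2.23, y=0.40: 1.6 mi
F x=2.38, y=1.03: 3.0 mi
E x=-1.80, y=-2.81: 3.5 mi
D x=4.74, y=2.06: 5.6 mi
A x=4.58, y=-4.59: 7.2 mi

B, C, F, E, D, A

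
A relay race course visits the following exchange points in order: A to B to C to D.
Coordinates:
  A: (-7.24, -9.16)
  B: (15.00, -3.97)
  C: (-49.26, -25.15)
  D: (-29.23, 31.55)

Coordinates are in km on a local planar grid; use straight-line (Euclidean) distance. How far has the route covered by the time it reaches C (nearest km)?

90 km

Leg distances:
A→B: 22.8 km  (cumulative 22.8 km)
B→C: 67.7 km  (cumulative 90.5 km)
Cumulative distance at C ≈ 90 km.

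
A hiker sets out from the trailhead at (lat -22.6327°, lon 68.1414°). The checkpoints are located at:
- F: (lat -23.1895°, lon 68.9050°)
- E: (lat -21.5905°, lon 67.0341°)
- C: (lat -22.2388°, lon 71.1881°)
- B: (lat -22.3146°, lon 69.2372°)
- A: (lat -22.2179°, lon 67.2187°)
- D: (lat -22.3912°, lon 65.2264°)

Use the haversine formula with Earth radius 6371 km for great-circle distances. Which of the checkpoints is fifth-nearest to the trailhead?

D

Distance to each, sorted:
F: 99.7 km
A: 105.5 km
B: 118.0 km
E: 162.6 km
D: 300.6 km
C: 316.2 km
The fifth-nearest is D at 300.6 km.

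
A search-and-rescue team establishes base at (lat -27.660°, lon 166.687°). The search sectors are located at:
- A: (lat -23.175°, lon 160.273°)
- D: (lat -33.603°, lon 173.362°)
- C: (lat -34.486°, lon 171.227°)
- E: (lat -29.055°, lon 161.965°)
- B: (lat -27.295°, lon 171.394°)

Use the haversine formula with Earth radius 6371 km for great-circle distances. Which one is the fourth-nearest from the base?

C

Distances from the base ((lat -27.660°, lon 166.687°)):
B: 466.1 km
E: 487.3 km
A: 814.4 km
C: 873.3 km
D: 918.5 km
The fourth-nearest is C at 873.3 km.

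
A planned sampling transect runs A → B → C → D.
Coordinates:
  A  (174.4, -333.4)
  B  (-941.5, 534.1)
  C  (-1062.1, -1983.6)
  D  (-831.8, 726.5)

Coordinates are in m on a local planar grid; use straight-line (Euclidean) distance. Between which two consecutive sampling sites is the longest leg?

C–D

Leg distances:
A→B: 1413.4 m
B→C: 2520.6 m
C→D: 2719.9 m
The longest leg is C–D at 2719.9 m.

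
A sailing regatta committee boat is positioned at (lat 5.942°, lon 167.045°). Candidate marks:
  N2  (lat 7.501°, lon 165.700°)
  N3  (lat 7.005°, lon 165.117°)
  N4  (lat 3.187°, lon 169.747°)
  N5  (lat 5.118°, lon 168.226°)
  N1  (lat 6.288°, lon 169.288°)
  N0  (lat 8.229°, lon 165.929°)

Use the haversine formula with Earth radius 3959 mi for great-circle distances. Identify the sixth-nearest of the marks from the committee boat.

Distances from the committee boat ((lat 5.942°, lon 167.045°)):
N5: 99.2 mi
N2: 141.9 mi
N3: 151.4 mi
N1: 155.9 mi
N0: 175.6 mi
N4: 266.2 mi
The sixth-nearest is N4 at 266.2 mi.

N4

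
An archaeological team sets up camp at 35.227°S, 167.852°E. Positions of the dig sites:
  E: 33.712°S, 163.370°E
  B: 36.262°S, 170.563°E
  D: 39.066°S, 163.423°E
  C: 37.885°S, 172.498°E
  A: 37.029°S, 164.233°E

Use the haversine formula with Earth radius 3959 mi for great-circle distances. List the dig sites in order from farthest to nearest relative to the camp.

Computing each great-circle distance from 35.227°S, 167.852°E:
D 39.066°S, 163.423°E: 360.3 mi
C 37.885°S, 172.498°E: 316.5 mi
E 33.712°S, 163.370°E: 275.9 mi
A 37.029°S, 164.233°E: 237.2 mi
B 36.262°S, 170.563°E: 168.0 mi

D, C, E, A, B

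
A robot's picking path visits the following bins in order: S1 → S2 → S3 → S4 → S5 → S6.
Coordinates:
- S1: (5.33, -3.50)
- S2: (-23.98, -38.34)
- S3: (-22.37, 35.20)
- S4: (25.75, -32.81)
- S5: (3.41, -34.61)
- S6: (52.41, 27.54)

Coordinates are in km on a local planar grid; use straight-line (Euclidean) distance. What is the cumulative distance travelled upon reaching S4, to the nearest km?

Leg distances:
S1→S2: 45.5 km  (cumulative 45.5 km)
S2→S3: 73.6 km  (cumulative 119.1 km)
S3→S4: 83.3 km  (cumulative 202.4 km)
Cumulative distance at S4 ≈ 202 km.

202 km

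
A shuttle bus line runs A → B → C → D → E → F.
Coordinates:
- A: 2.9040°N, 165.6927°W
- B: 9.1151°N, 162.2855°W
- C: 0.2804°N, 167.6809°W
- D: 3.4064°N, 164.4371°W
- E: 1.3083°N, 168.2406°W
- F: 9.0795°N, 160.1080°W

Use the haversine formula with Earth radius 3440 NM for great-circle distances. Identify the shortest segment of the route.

D–E

Leg distances:
A→B: 424.7 NM
B→C: 620.8 NM
C→D: 270.4 NM
D→E: 260.6 NM
E→F: 673.6 NM
The shortest leg is D–E at 260.6 NM.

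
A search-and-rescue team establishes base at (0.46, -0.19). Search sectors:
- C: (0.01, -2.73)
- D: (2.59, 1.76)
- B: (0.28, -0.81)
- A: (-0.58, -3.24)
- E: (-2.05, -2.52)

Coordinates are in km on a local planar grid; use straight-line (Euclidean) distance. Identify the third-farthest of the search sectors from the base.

D

Distance to each, sorted:
E: 3.4 km
A: 3.2 km
D: 2.9 km
C: 2.6 km
B: 0.6 km
The third-farthest is D at 2.9 km.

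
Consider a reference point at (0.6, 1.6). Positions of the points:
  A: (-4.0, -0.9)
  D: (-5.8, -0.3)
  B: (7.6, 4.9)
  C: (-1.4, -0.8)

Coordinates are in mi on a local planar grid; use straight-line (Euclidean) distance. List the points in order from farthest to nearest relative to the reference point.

Distance from the reference point at (0.6, 1.6) to each:
B (7.6, 4.9): 7.7 mi
D (-5.8, -0.3): 6.7 mi
A (-4.0, -0.9): 5.2 mi
C (-1.4, -0.8): 3.1 mi

B, D, A, C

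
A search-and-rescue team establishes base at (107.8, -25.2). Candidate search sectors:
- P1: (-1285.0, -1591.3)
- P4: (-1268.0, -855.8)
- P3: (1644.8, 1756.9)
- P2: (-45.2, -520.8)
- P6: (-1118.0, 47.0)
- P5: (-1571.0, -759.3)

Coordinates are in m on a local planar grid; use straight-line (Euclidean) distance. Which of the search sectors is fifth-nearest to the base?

Distance to each, sorted:
P2: 518.7 m
P6: 1227.9 m
P4: 1607.1 m
P5: 1832.3 m
P1: 2095.8 m
P3: 2353.3 m
The fifth-nearest is P1 at 2095.8 m.

P1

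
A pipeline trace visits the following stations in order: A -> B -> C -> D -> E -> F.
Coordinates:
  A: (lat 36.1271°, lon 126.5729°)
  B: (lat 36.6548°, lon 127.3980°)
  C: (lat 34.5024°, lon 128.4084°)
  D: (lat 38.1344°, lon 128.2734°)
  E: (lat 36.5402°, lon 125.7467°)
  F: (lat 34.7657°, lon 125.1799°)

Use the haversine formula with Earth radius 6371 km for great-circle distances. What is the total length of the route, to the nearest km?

Leg distances:
A→B: 94.3 km  (cumulative 94.3 km)
B→C: 256.2 km  (cumulative 350.5 km)
C→D: 404.0 km  (cumulative 754.5 km)
D→E: 285.2 km  (cumulative 1039.7 km)
E→F: 203.9 km  (cumulative 1243.6 km)
Total route length ≈ 1244 km.

1244 km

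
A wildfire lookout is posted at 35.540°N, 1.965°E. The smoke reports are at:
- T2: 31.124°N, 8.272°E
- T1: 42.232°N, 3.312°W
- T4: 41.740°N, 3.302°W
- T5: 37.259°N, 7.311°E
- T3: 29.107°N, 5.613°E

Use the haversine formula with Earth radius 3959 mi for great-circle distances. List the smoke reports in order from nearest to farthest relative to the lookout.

Computing each great-circle distance from 35.540°N, 1.965°E:
T5 37.259°N, 7.311°E: 320.1 mi
T2 31.124°N, 8.272°E: 474.9 mi
T3 29.107°N, 5.613°E: 492.8 mi
T4 41.740°N, 3.302°W: 513.9 mi
T1 42.232°N, 3.312°W: 542.3 mi

T5, T2, T3, T4, T1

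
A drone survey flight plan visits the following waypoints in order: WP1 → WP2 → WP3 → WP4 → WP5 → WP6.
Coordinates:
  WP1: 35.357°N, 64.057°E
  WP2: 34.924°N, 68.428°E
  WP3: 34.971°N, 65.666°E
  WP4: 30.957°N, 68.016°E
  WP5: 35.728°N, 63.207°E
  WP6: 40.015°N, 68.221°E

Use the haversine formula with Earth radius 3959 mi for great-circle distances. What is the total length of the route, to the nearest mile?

Leg distances:
WP1→WP2: 248.8 mi  (cumulative 248.8 mi)
WP2→WP3: 156.5 mi  (cumulative 405.2 mi)
WP3→WP4: 309.0 mi  (cumulative 714.2 mi)
WP4→WP5: 430.8 mi  (cumulative 1145.0 mi)
WP5→WP6: 403.0 mi  (cumulative 1548.1 mi)
Total route length ≈ 1548 mi.

1548 mi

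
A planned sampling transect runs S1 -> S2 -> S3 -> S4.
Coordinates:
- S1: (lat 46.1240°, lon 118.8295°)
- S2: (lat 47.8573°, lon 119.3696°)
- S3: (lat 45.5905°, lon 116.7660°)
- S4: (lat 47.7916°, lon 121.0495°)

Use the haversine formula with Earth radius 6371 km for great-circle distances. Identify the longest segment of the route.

Leg distances:
S1→S2: 197.0 km
S2→S3: 320.8 km
S3→S4: 408.1 km
The longest leg is S3–S4 at 408.1 km.

S3–S4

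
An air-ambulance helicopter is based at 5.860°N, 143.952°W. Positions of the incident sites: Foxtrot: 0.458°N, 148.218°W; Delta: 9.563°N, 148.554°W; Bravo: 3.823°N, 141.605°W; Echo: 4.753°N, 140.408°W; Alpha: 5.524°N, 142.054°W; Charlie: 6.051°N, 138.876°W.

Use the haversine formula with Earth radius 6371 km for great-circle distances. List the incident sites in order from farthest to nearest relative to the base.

Foxtrot, Delta, Charlie, Echo, Bravo, Alpha

Computing each great-circle distance from 5.860°N, 143.952°W:
Foxtrot 0.458°N, 148.218°W: 764.8 km
Delta 9.563°N, 148.554°W: 653.1 km
Charlie 6.051°N, 138.876°W: 561.8 km
Echo 4.753°N, 140.408°W: 411.2 km
Bravo 3.823°N, 141.605°W: 344.8 km
Alpha 5.524°N, 142.054°W: 213.3 km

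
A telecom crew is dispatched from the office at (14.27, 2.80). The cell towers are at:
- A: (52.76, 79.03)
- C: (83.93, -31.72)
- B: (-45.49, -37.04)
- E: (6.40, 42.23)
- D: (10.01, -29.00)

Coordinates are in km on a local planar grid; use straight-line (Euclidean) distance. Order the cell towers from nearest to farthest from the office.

Distances from the office:
D (10.01, -29.00): 32.1 km
E (6.40, 42.23): 40.2 km
B (-45.49, -37.04): 71.8 km
C (83.93, -31.72): 77.7 km
A (52.76, 79.03): 85.4 km

D, E, B, C, A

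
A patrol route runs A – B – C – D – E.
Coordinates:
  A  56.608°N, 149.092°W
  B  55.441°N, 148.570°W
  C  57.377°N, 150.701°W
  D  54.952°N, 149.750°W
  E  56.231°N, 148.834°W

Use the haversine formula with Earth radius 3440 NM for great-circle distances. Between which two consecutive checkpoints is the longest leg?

C–D

Leg distances:
A→B: 72.2 NM
B→C: 136.1 NM
C→D: 149.0 NM
D→E: 82.8 NM
The longest leg is C–D at 149.0 NM.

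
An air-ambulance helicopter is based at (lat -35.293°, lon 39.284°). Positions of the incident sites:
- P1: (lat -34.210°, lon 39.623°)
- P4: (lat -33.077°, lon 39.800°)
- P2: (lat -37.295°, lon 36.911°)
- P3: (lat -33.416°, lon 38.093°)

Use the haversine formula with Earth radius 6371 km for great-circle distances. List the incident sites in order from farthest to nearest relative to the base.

Distance from the base at (lat -35.293°, lon 39.284°) to each:
P2 (lat -37.295°, lon 36.911°): 307.9 km
P4 (lat -33.077°, lon 39.800°): 250.9 km
P3 (lat -33.416°, lon 38.093°): 235.6 km
P1 (lat -34.210°, lon 39.623°): 124.3 km

P2, P4, P3, P1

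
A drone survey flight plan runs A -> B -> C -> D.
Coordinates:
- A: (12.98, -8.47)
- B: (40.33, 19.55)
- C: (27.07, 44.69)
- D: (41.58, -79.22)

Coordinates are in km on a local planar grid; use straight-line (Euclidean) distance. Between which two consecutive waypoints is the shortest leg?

B–C

Leg distances:
A→B: 39.2 km
B→C: 28.4 km
C→D: 124.8 km
The shortest leg is B–C at 28.4 km.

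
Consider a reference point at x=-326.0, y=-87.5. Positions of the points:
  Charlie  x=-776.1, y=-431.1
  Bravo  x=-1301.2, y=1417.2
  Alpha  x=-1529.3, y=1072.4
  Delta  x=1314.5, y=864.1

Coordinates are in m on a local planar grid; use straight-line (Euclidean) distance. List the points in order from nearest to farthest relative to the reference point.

Distances from the reference point:
Charlie x=-776.1, y=-431.1: 566.3 m
Alpha x=-1529.3, y=1072.4: 1671.3 m
Bravo x=-1301.2, y=1417.2: 1793.1 m
Delta x=1314.5, y=864.1: 1896.5 m

Charlie, Alpha, Bravo, Delta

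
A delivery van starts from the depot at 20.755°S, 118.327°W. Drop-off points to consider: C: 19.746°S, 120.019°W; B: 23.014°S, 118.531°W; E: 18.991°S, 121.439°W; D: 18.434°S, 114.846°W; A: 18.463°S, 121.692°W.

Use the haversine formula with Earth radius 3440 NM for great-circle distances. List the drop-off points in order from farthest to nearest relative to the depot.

D, A, E, B, C

Distance from the depot at 20.755°S, 118.327°W to each:
D 18.434°S, 114.846°W: 241.2 NM
A 18.463°S, 121.692°W: 234.8 NM
E 18.991°S, 121.439°W: 205.2 NM
B 23.014°S, 118.531°W: 136.1 NM
C 19.746°S, 120.019°W: 112.9 NM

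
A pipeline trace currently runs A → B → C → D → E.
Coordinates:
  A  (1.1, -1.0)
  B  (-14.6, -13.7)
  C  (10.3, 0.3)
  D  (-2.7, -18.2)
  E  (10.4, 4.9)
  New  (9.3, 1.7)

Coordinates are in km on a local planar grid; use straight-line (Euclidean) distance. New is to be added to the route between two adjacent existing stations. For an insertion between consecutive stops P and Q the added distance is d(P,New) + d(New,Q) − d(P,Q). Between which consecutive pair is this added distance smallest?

between D and E

Added distance for inserting New between each consecutive pair:
A–B: 16.9 km
B–C: 1.6 km
C–D: 2.3 km
D–E: 0.1 km
Smallest added distance is 0.1 km, inserting between D and E.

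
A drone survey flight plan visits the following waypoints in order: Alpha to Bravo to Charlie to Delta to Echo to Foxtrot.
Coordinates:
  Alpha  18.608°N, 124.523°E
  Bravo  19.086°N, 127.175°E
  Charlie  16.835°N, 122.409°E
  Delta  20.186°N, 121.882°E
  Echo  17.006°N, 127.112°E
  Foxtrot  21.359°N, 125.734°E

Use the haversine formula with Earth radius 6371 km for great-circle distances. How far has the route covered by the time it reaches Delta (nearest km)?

Leg distances:
Alpha→Bravo: 284.1 km  (cumulative 284.1 km)
Bravo→Charlie: 562.8 km  (cumulative 846.9 km)
Charlie→Delta: 376.7 km  (cumulative 1223.6 km)
Cumulative distance at Delta ≈ 1224 km.

1224 km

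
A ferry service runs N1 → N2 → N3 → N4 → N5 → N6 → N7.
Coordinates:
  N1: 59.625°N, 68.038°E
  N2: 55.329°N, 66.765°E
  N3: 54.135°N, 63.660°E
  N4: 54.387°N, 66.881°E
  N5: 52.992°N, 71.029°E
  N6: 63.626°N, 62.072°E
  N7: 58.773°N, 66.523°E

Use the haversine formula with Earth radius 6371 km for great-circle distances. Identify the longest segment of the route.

Leg distances:
N1→N2: 483.7 km
N2→N3: 239.5 km
N3→N4: 211.0 km
N4→N5: 314.0 km
N5→N6: 1290.2 km
N6→N7: 589.6 km
The longest leg is N5–N6 at 1290.2 km.

N5–N6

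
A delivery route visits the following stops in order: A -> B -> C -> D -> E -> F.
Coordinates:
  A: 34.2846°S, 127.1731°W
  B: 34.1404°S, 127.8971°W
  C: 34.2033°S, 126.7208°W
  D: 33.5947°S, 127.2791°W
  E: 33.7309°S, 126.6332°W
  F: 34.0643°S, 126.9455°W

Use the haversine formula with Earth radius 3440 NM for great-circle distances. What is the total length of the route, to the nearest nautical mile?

200 NM

Leg distances:
A→B: 37.0 NM  (cumulative 37.0 NM)
B→C: 58.6 NM  (cumulative 95.5 NM)
C→D: 45.9 NM  (cumulative 141.5 NM)
D→E: 33.3 NM  (cumulative 174.8 NM)
E→F: 25.4 NM  (cumulative 200.1 NM)
Total route length ≈ 200 NM.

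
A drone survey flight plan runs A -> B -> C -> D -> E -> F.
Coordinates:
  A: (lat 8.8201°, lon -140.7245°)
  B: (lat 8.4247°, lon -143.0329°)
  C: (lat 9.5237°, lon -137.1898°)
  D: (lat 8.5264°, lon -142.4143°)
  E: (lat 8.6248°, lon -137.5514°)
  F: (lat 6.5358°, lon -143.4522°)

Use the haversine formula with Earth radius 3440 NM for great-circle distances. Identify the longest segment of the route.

E–F

Leg distances:
A→B: 139.1 NM
B→C: 352.7 NM
C→D: 315.5 NM
D→E: 288.8 NM
E→F: 372.9 NM
The longest leg is E–F at 372.9 NM.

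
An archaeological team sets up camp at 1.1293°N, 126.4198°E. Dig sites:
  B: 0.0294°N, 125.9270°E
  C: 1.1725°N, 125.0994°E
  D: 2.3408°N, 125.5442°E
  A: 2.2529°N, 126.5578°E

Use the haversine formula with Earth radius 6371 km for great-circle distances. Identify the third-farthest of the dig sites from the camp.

Distance to each, sorted:
D: 166.2 km
C: 146.9 km
B: 134.0 km
A: 125.9 km
The third-farthest is B at 134.0 km.

B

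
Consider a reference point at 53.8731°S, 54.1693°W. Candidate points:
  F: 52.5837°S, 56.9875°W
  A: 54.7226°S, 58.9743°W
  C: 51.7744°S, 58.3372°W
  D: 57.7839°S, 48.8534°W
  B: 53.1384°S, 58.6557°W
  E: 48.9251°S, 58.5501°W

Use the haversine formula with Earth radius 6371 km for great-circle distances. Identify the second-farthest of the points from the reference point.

Distances from the reference point (53.8731°S, 54.1693°W):
E: 628.3 km
D: 546.8 km
C: 364.4 km
A: 325.7 km
B: 307.7 km
F: 236.1 km
The second-farthest is D at 546.8 km.

D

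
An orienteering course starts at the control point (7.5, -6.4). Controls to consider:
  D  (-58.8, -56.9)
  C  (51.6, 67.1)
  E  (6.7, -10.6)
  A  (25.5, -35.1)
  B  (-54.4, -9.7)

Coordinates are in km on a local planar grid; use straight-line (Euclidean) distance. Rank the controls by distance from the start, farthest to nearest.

C, D, B, A, E

Distances from the start:
C (51.6, 67.1): 85.7 km
D (-58.8, -56.9): 83.3 km
B (-54.4, -9.7): 62.0 km
A (25.5, -35.1): 33.9 km
E (6.7, -10.6): 4.3 km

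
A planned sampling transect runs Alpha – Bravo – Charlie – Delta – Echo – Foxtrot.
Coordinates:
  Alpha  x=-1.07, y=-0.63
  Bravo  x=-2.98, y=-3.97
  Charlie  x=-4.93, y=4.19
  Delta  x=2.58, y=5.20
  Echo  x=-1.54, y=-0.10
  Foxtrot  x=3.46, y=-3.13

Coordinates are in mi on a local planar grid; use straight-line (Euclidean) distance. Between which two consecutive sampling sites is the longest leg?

Leg distances:
Alpha→Bravo: 3.8 mi
Bravo→Charlie: 8.4 mi
Charlie→Delta: 7.6 mi
Delta→Echo: 6.7 mi
Echo→Foxtrot: 5.8 mi
The longest leg is Bravo–Charlie at 8.4 mi.

Bravo–Charlie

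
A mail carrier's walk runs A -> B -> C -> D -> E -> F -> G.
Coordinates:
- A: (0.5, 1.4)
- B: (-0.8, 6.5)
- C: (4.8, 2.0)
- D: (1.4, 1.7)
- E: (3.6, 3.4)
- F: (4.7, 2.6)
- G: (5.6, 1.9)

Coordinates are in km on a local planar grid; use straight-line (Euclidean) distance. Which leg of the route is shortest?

Leg distances:
A→B: 5.3 km
B→C: 7.2 km
C→D: 3.4 km
D→E: 2.8 km
E→F: 1.4 km
F→G: 1.1 km
The shortest leg is F–G at 1.1 km.

F–G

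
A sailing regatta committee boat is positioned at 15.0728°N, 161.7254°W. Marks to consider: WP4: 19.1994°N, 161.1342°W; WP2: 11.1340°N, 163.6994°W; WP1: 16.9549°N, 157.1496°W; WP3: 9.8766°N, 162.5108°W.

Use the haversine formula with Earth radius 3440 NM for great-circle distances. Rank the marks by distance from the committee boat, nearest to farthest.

WP4, WP2, WP1, WP3

Distance from the committee boat at 15.0728°N, 161.7254°W to each:
WP4 19.1994°N, 161.1342°W: 250.1 NM
WP2 11.1340°N, 163.6994°W: 263.1 NM
WP1 16.9549°N, 157.1496°W: 287.2 NM
WP3 9.8766°N, 162.5108°W: 315.4 NM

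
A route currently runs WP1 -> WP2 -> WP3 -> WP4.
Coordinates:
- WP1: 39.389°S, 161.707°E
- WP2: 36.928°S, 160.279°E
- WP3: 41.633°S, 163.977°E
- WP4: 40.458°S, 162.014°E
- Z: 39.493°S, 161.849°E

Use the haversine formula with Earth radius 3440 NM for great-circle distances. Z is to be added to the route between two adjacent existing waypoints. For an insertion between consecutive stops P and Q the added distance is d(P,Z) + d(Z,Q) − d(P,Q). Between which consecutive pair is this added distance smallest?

Added distance for inserting Z between each consecutive pair:
WP1–WP2: 17.5 NM
WP2–WP3: 1.3 NM
WP3–WP4: 106.0 NM
Smallest added distance is 1.3 NM, inserting between WP2 and WP3.

between WP2 and WP3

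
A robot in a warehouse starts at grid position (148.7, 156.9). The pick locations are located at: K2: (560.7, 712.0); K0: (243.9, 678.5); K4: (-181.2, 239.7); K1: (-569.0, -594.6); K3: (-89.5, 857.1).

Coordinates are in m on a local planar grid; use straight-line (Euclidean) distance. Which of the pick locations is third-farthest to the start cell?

Distances from the start cell ((148.7, 156.9)):
K1: 1039.2 m
K3: 739.6 m
K2: 691.3 m
K0: 530.2 m
K4: 340.1 m
The third-farthest is K2 at 691.3 m.

K2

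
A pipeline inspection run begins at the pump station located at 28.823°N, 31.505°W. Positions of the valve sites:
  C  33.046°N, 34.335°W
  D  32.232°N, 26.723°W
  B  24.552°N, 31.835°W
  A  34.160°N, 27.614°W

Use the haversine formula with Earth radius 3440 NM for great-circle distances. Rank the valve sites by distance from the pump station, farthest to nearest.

Distances from the pump station:
A 34.160°N, 27.614°W: 377.2 NM
D 32.232°N, 26.723°W: 320.9 NM
C 33.046°N, 34.335°W: 292.4 NM
B 24.552°N, 31.835°W: 257.0 NM

A, D, C, B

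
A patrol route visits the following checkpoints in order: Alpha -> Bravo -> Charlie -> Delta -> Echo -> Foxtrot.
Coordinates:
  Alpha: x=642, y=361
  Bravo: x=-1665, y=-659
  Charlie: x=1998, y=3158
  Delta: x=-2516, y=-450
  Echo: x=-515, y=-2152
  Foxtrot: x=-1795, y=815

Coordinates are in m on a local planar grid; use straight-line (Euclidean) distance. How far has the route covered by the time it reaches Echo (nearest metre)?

Leg distances:
Alpha→Bravo: 2522.4 m  (cumulative 2522.4 m)
Bravo→Charlie: 5290.3 m  (cumulative 7812.7 m)
Charlie→Delta: 5778.7 m  (cumulative 13591.5 m)
Delta→Echo: 2626.9 m  (cumulative 16218.4 m)
Cumulative distance at Echo ≈ 16218 m.

16218 m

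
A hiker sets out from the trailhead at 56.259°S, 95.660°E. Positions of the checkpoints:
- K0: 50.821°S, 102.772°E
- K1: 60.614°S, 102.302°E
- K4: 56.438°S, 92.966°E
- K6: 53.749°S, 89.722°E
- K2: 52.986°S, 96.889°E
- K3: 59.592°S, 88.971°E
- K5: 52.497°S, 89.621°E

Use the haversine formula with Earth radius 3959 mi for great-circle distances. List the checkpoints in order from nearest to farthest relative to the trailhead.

Distances from the trailhead:
K4 56.438°S, 92.966°E: 103.9 mi
K2 52.986°S, 96.889°E: 231.4 mi
K6 53.749°S, 89.722°E: 292.2 mi
K3 59.592°S, 88.971°E: 336.3 mi
K5 52.497°S, 89.621°E: 355.6 mi
K1 60.614°S, 102.302°E: 384.7 mi
K0 50.821°S, 102.772°E: 475.4 mi

K4, K2, K6, K3, K5, K1, K0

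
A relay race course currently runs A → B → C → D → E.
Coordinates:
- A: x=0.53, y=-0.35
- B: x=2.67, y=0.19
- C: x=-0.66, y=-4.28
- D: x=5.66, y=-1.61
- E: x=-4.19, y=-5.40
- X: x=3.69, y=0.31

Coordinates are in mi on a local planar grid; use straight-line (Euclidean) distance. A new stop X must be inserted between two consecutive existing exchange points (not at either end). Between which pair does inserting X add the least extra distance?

between B and C

Added distance for inserting X between each consecutive pair:
A–B: 2.0 mi
B–C: 1.8 mi
C–D: 2.2 mi
D–E: 1.9 mi
Smallest added distance is 1.8 mi, inserting between B and C.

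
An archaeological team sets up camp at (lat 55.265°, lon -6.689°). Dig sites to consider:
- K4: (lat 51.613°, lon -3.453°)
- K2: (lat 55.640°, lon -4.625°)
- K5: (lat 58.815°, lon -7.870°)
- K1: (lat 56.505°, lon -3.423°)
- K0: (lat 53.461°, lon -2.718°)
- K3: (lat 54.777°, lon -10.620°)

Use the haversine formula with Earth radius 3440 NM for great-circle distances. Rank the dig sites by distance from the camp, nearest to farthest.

Distances from the camp:
K2 (lat 55.640°, lon -4.625°): 73.8 NM
K1 (lat 56.505°, lon -3.423°): 132.8 NM
K3 (lat 54.777°, lon -10.620°): 138.4 NM
K0 (lat 53.461°, lon -2.718°): 176.1 NM
K5 (lat 58.815°, lon -7.870°): 216.6 NM
K4 (lat 51.613°, lon -3.453°): 247.9 NM

K2, K1, K3, K0, K5, K4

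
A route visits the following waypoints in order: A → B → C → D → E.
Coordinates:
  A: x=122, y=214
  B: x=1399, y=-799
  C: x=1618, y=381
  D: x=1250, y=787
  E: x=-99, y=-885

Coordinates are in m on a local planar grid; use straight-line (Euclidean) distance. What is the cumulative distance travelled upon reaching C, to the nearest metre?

Leg distances:
A→B: 1630.0 m  (cumulative 1630.0 m)
B→C: 1200.2 m  (cumulative 2830.1 m)
Cumulative distance at C ≈ 2830 m.

2830 m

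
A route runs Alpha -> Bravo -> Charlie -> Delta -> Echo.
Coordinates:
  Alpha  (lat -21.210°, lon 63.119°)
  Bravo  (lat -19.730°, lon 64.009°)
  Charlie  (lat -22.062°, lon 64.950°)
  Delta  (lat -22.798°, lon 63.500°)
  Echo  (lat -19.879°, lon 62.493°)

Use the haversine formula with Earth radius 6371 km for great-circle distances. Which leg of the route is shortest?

Charlie–Delta

Leg distances:
Alpha→Bravo: 188.9 km
Bravo→Charlie: 277.1 km
Charlie→Delta: 170.0 km
Delta→Echo: 340.9 km
The shortest leg is Charlie–Delta at 170.0 km.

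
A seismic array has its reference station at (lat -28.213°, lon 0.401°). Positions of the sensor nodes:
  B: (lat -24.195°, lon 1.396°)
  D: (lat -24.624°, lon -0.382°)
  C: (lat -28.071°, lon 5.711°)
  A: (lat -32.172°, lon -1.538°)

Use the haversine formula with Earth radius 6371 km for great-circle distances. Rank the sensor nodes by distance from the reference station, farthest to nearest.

Computing each great-circle distance from (lat -28.213°, lon 0.401°):
C (lat -28.071°, lon 5.711°): 520.8 km
A (lat -32.172°, lon -1.538°): 478.0 km
B (lat -24.195°, lon 1.396°): 457.7 km
D (lat -24.624°, lon -0.382°): 406.6 km

C, A, B, D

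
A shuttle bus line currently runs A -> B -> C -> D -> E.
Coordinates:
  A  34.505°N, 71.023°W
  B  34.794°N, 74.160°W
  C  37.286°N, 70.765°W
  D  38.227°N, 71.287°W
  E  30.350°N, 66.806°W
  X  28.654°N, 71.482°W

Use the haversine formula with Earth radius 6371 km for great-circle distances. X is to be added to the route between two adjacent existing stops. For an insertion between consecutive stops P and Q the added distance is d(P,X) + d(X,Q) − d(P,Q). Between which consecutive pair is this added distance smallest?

between D and E

Added distance for inserting X between each consecutive pair:
A–B: 1091.4 km
B–C: 1278.1 km
C–D: 1912.5 km
D–E: 587.4 km
Smallest added distance is 587.4 km, inserting between D and E.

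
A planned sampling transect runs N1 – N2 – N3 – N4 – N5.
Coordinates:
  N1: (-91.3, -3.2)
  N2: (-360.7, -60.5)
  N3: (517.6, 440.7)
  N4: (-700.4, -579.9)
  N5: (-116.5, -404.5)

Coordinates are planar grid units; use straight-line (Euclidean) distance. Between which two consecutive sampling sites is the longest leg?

N3–N4

Leg distances:
N1→N2: 275.4
N2→N3: 1011.2
N3→N4: 1589.1
N4→N5: 609.7
The longest leg is N3–N4 at 1589.1.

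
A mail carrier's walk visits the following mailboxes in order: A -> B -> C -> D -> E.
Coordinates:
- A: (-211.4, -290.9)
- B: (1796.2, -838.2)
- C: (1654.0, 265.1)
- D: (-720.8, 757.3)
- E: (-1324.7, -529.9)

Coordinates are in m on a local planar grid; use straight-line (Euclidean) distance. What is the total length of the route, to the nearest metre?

7040 m

Leg distances:
A→B: 2080.9 m  (cumulative 2080.9 m)
B→C: 1112.4 m  (cumulative 3193.3 m)
C→D: 2425.3 m  (cumulative 5618.6 m)
D→E: 1421.8 m  (cumulative 7040.4 m)
Total route length ≈ 7040 m.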